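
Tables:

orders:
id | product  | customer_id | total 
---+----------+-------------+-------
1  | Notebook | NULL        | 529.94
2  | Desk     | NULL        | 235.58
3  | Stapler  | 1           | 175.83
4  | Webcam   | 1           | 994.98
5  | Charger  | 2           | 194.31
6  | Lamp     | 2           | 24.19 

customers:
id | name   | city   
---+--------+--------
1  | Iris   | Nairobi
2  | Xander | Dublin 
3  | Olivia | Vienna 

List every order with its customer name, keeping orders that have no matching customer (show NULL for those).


LEFT JOIN keeps every row from orders (the left table); where customer_id has no match in customers, the customer columns become NULL. Walk through each order:
  - order 1 (Notebook): customer_id=NULL, no match -> kept with NULL
  - order 2 (Desk): customer_id=NULL, no match -> kept with NULL
  - order 3 (Stapler): customer_id=1 -> matches Iris
  - order 4 (Webcam): customer_id=1 -> matches Iris
  - order 5 (Charger): customer_id=2 -> matches Xander
  - order 6 (Lamp): customer_id=2 -> matches Xander
All 6 rows appear; 2 have NULL customer.

SQL:
SELECT a.product, b.name AS customer
FROM orders a
LEFT JOIN customers b ON a.customer_id = b.id

Result:
product  | customer
---------+---------
Notebook | NULL    
Desk     | NULL    
Stapler  | Iris    
Webcam   | Iris    
Charger  | Xander  
Lamp     | Xander  


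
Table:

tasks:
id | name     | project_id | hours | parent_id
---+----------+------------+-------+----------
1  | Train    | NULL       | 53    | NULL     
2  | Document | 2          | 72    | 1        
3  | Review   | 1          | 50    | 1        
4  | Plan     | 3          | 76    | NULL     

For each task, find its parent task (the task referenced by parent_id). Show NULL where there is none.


This is a self-join: tasks is joined to a second copy of itself, matching each row's parent_id to another row's id. Use LEFT JOIN so rows with parent_id=NULL are kept.
  - task 1 (Train): parent_id=NULL -> NULL
  - task 2 (Document): parent_id=1 -> Train
  - task 3 (Review): parent_id=1 -> Train
  - task 4 (Plan): parent_id=NULL -> NULL

SQL:
SELECT a.name AS item, b.name AS parent
FROM tasks a
LEFT JOIN tasks b ON a.parent_id = b.id

Result:
item     | parent
---------+-------
Train    | NULL  
Document | Train 
Review   | Train 
Plan     | NULL  


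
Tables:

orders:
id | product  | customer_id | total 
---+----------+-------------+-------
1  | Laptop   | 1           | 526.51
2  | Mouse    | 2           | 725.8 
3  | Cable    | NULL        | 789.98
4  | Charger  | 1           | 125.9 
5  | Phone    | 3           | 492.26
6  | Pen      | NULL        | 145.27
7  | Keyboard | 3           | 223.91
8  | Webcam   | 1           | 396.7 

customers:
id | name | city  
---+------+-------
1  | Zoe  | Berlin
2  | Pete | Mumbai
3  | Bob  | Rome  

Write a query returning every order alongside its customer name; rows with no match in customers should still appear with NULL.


LEFT JOIN keeps every row from orders (the left table); where customer_id has no match in customers, the customer columns become NULL. Walk through each order:
  - order 1 (Laptop): customer_id=1 -> matches Zoe
  - order 2 (Mouse): customer_id=2 -> matches Pete
  - order 3 (Cable): customer_id=NULL, no match -> kept with NULL
  - order 4 (Charger): customer_id=1 -> matches Zoe
  - order 5 (Phone): customer_id=3 -> matches Bob
  - order 6 (Pen): customer_id=NULL, no match -> kept with NULL
  - order 7 (Keyboard): customer_id=3 -> matches Bob
  - order 8 (Webcam): customer_id=1 -> matches Zoe
All 8 rows appear; 2 have NULL customer.

SQL:
SELECT a.product, b.name AS customer
FROM orders a
LEFT JOIN customers b ON a.customer_id = b.id

Result:
product  | customer
---------+---------
Laptop   | Zoe     
Mouse    | Pete    
Cable    | NULL    
Charger  | Zoe     
Phone    | Bob     
Pen      | NULL    
Keyboard | Bob     
Webcam   | Zoe     


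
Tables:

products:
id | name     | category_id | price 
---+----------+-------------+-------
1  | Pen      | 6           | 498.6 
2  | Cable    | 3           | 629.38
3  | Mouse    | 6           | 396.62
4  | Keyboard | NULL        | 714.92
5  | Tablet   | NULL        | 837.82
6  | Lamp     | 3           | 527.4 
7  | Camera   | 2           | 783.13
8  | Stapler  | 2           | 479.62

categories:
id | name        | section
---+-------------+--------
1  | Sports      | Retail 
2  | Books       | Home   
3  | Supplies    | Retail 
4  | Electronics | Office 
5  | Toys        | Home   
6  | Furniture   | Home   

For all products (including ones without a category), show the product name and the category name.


LEFT JOIN keeps every row from products (the left table); where category_id has no match in categories, the category columns become NULL. Walk through each product:
  - product 1 (Pen): category_id=6 -> matches Furniture
  - product 2 (Cable): category_id=3 -> matches Supplies
  - product 3 (Mouse): category_id=6 -> matches Furniture
  - product 4 (Keyboard): category_id=NULL, no match -> kept with NULL
  - product 5 (Tablet): category_id=NULL, no match -> kept with NULL
  - product 6 (Lamp): category_id=3 -> matches Supplies
  - product 7 (Camera): category_id=2 -> matches Books
  - product 8 (Stapler): category_id=2 -> matches Books
All 8 rows appear; 2 have NULL category.

SQL:
SELECT a.name, b.name AS category
FROM products a
LEFT JOIN categories b ON a.category_id = b.id

Result:
name     | category 
---------+----------
Pen      | Furniture
Cable    | Supplies 
Mouse    | Furniture
Keyboard | NULL     
Tablet   | NULL     
Lamp     | Supplies 
Camera   | Books    
Stapler  | Books    


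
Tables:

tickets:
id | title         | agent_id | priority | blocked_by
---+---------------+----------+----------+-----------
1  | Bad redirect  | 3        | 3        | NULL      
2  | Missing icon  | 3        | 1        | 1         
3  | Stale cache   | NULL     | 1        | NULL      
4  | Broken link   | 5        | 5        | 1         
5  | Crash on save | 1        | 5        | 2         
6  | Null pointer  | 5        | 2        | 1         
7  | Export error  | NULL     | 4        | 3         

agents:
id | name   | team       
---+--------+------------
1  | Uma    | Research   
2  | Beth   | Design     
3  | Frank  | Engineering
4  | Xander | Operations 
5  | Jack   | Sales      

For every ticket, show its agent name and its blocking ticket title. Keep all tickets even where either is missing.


Two LEFT JOINs from the same base table tickets: one to agents via agent_id, one to tickets itself via blocked_by. Both are LEFT so every ticket is preserved.
Match against agents:
  - ticket 1 (Bad redirect): agent_id=3 -> matches Frank
  - ticket 2 (Missing icon): agent_id=3 -> matches Frank
  - ticket 3 (Stale cache): agent_id=NULL, no match -> kept with NULL
  - ticket 4 (Broken link): agent_id=5 -> matches Jack
  - ticket 5 (Crash on save): agent_id=1 -> matches Uma
  - ticket 6 (Null pointer): agent_id=5 -> matches Jack
  - ticket 7 (Export error): agent_id=NULL, no match -> kept with NULL
Match against tickets (self):
  - ticket 1 (Bad redirect): blocked_by=NULL -> NULL
  - ticket 2 (Missing icon): blocked_by=1 -> Bad redirect
  - ticket 3 (Stale cache): blocked_by=NULL -> NULL
  - ticket 4 (Broken link): blocked_by=1 -> Bad redirect
  - ticket 5 (Crash on save): blocked_by=2 -> Missing icon
  - ticket 6 (Null pointer): blocked_by=1 -> Bad redirect
  - ticket 7 (Export error): blocked_by=3 -> Stale cache

SQL:
SELECT a.title, b.name AS agent, c.title AS blocked_by
FROM tickets a
LEFT JOIN agents b ON a.agent_id = b.id
LEFT JOIN tickets c ON a.blocked_by = c.id

Result:
title         | agent | blocked_by  
--------------+-------+-------------
Bad redirect  | Frank | NULL        
Missing icon  | Frank | Bad redirect
Stale cache   | NULL  | NULL        
Broken link   | Jack  | Bad redirect
Crash on save | Uma   | Missing icon
Null pointer  | Jack  | Bad redirect
Export error  | NULL  | Stale cache 


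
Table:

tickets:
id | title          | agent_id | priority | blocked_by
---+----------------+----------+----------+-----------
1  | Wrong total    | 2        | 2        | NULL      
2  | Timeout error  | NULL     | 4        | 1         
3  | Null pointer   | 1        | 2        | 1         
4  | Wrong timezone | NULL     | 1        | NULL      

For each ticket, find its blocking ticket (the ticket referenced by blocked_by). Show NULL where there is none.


This is a self-join: tickets is joined to a second copy of itself, matching each row's blocked_by to another row's id. Use LEFT JOIN so rows with blocked_by=NULL are kept.
  - ticket 1 (Wrong total): blocked_by=NULL -> NULL
  - ticket 2 (Timeout error): blocked_by=1 -> Wrong total
  - ticket 3 (Null pointer): blocked_by=1 -> Wrong total
  - ticket 4 (Wrong timezone): blocked_by=NULL -> NULL

SQL:
SELECT a.title AS item, b.title AS blocked_by
FROM tickets a
LEFT JOIN tickets b ON a.blocked_by = b.id

Result:
item           | blocked_by 
---------------+------------
Wrong total    | NULL       
Timeout error  | Wrong total
Null pointer   | Wrong total
Wrong timezone | NULL       


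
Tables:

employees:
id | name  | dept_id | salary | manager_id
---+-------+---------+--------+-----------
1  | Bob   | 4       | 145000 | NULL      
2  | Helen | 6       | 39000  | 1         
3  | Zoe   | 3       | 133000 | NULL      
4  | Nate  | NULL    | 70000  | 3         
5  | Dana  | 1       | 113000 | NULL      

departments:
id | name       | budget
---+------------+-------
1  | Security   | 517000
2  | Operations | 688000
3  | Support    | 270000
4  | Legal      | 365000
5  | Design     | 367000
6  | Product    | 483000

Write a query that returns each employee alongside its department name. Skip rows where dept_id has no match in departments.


INNER JOIN keeps only employees rows whose dept_id matches an id in departments. Walk through each employee:
  - employee 1 (Bob): dept_id=4 -> matches Legal
  - employee 2 (Helen): dept_id=6 -> matches Product
  - employee 3 (Zoe): dept_id=3 -> matches Support
  - employee 4 (Nate): dept_id=NULL, no match -> dropped
  - employee 5 (Dana): dept_id=1 -> matches Security
So 1 of 5 rows is dropped.

SQL:
SELECT a.name, b.name AS department
FROM employees a
INNER JOIN departments b ON a.dept_id = b.id

Result:
name  | department
------+-----------
Bob   | Legal     
Helen | Product   
Zoe   | Support   
Dana  | Security  


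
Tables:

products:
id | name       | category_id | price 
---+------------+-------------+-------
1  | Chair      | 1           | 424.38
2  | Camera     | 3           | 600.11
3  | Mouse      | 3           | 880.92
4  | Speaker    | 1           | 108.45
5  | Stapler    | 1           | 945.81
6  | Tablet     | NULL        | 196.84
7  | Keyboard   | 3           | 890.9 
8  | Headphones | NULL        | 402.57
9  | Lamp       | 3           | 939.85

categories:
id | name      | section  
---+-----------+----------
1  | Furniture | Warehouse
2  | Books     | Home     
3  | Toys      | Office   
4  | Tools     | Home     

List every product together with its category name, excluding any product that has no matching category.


INNER JOIN keeps only products rows whose category_id matches an id in categories. Walk through each product:
  - product 1 (Chair): category_id=1 -> matches Furniture
  - product 2 (Camera): category_id=3 -> matches Toys
  - product 3 (Mouse): category_id=3 -> matches Toys
  - product 4 (Speaker): category_id=1 -> matches Furniture
  - product 5 (Stapler): category_id=1 -> matches Furniture
  - product 6 (Tablet): category_id=NULL, no match -> dropped
  - product 7 (Keyboard): category_id=3 -> matches Toys
  - product 8 (Headphones): category_id=NULL, no match -> dropped
  - product 9 (Lamp): category_id=3 -> matches Toys
So 2 of 9 rows are dropped.

SQL:
SELECT a.name, b.name AS category
FROM products a
INNER JOIN categories b ON a.category_id = b.id

Result:
name     | category 
---------+----------
Chair    | Furniture
Camera   | Toys     
Mouse    | Toys     
Speaker  | Furniture
Stapler  | Furniture
Keyboard | Toys     
Lamp     | Toys     


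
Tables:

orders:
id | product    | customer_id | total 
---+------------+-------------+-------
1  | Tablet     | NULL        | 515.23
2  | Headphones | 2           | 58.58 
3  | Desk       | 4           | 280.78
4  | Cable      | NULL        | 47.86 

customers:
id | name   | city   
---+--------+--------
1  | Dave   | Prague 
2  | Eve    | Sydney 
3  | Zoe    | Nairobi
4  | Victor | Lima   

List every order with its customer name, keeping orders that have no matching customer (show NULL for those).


LEFT JOIN keeps every row from orders (the left table); where customer_id has no match in customers, the customer columns become NULL. Walk through each order:
  - order 1 (Tablet): customer_id=NULL, no match -> kept with NULL
  - order 2 (Headphones): customer_id=2 -> matches Eve
  - order 3 (Desk): customer_id=4 -> matches Victor
  - order 4 (Cable): customer_id=NULL, no match -> kept with NULL
All 4 rows appear; 2 have NULL customer.

SQL:
SELECT a.product, b.name AS customer
FROM orders a
LEFT JOIN customers b ON a.customer_id = b.id

Result:
product    | customer
-----------+---------
Tablet     | NULL    
Headphones | Eve     
Desk       | Victor  
Cable      | NULL    


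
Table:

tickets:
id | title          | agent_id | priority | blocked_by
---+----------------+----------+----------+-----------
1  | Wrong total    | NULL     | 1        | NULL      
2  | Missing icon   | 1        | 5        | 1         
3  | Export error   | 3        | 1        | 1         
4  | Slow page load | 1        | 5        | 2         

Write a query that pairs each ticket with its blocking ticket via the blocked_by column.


This is a self-join: tickets is joined to a second copy of itself, matching each row's blocked_by to another row's id. Use LEFT JOIN so rows with blocked_by=NULL are kept.
  - ticket 1 (Wrong total): blocked_by=NULL -> NULL
  - ticket 2 (Missing icon): blocked_by=1 -> Wrong total
  - ticket 3 (Export error): blocked_by=1 -> Wrong total
  - ticket 4 (Slow page load): blocked_by=2 -> Missing icon

SQL:
SELECT a.title AS item, b.title AS blocked_by
FROM tickets a
LEFT JOIN tickets b ON a.blocked_by = b.id

Result:
item           | blocked_by  
---------------+-------------
Wrong total    | NULL        
Missing icon   | Wrong total 
Export error   | Wrong total 
Slow page load | Missing icon


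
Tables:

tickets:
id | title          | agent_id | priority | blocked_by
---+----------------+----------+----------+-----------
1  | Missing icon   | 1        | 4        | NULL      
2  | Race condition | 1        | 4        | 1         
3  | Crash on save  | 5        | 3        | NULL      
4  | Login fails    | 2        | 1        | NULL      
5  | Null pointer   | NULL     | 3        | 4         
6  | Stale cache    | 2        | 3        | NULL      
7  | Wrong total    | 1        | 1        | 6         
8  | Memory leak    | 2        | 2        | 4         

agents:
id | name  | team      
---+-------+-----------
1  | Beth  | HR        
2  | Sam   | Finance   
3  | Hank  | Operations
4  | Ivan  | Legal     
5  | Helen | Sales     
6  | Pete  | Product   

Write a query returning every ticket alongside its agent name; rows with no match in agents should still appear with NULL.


LEFT JOIN keeps every row from tickets (the left table); where agent_id has no match in agents, the agent columns become NULL. Walk through each ticket:
  - ticket 1 (Missing icon): agent_id=1 -> matches Beth
  - ticket 2 (Race condition): agent_id=1 -> matches Beth
  - ticket 3 (Crash on save): agent_id=5 -> matches Helen
  - ticket 4 (Login fails): agent_id=2 -> matches Sam
  - ticket 5 (Null pointer): agent_id=NULL, no match -> kept with NULL
  - ticket 6 (Stale cache): agent_id=2 -> matches Sam
  - ticket 7 (Wrong total): agent_id=1 -> matches Beth
  - ticket 8 (Memory leak): agent_id=2 -> matches Sam
All 8 rows appear; 1 has NULL agent.

SQL:
SELECT a.title, b.name AS agent
FROM tickets a
LEFT JOIN agents b ON a.agent_id = b.id

Result:
title          | agent
---------------+------
Missing icon   | Beth 
Race condition | Beth 
Crash on save  | Helen
Login fails    | Sam  
Null pointer   | NULL 
Stale cache    | Sam  
Wrong total    | Beth 
Memory leak    | Sam  


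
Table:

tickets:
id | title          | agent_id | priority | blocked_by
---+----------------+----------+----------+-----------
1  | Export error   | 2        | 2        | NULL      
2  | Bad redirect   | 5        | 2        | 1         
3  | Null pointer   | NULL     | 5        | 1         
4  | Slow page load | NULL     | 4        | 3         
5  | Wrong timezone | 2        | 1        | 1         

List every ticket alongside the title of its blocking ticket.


This is a self-join: tickets is joined to a second copy of itself, matching each row's blocked_by to another row's id. Use LEFT JOIN so rows with blocked_by=NULL are kept.
  - ticket 1 (Export error): blocked_by=NULL -> NULL
  - ticket 2 (Bad redirect): blocked_by=1 -> Export error
  - ticket 3 (Null pointer): blocked_by=1 -> Export error
  - ticket 4 (Slow page load): blocked_by=3 -> Null pointer
  - ticket 5 (Wrong timezone): blocked_by=1 -> Export error

SQL:
SELECT a.title AS item, b.title AS blocked_by
FROM tickets a
LEFT JOIN tickets b ON a.blocked_by = b.id

Result:
item           | blocked_by  
---------------+-------------
Export error   | NULL        
Bad redirect   | Export error
Null pointer   | Export error
Slow page load | Null pointer
Wrong timezone | Export error


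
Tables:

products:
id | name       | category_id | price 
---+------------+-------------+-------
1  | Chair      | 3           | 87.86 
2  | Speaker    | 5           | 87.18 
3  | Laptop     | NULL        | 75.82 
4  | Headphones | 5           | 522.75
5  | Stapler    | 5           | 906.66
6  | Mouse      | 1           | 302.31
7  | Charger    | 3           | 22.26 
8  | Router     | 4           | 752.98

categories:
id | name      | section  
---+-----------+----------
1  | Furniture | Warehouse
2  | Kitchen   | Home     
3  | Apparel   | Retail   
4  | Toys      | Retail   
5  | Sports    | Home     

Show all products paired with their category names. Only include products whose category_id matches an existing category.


INNER JOIN keeps only products rows whose category_id matches an id in categories. Walk through each product:
  - product 1 (Chair): category_id=3 -> matches Apparel
  - product 2 (Speaker): category_id=5 -> matches Sports
  - product 3 (Laptop): category_id=NULL, no match -> dropped
  - product 4 (Headphones): category_id=5 -> matches Sports
  - product 5 (Stapler): category_id=5 -> matches Sports
  - product 6 (Mouse): category_id=1 -> matches Furniture
  - product 7 (Charger): category_id=3 -> matches Apparel
  - product 8 (Router): category_id=4 -> matches Toys
So 1 of 8 rows is dropped.

SQL:
SELECT a.name, b.name AS category
FROM products a
INNER JOIN categories b ON a.category_id = b.id

Result:
name       | category 
-----------+----------
Chair      | Apparel  
Speaker    | Sports   
Headphones | Sports   
Stapler    | Sports   
Mouse      | Furniture
Charger    | Apparel  
Router     | Toys     


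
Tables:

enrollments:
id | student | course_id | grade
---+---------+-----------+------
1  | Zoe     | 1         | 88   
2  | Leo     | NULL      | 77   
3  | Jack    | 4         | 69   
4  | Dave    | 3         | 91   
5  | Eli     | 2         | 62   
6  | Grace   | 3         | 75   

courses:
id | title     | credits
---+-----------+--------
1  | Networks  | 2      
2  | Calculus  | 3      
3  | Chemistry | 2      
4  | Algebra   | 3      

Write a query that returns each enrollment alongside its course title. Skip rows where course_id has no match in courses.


INNER JOIN keeps only enrollments rows whose course_id matches an id in courses. Walk through each enrollment:
  - enrollment 1 (Zoe): course_id=1 -> matches Networks
  - enrollment 2 (Leo): course_id=NULL, no match -> dropped
  - enrollment 3 (Jack): course_id=4 -> matches Algebra
  - enrollment 4 (Dave): course_id=3 -> matches Chemistry
  - enrollment 5 (Eli): course_id=2 -> matches Calculus
  - enrollment 6 (Grace): course_id=3 -> matches Chemistry
So 1 of 6 rows is dropped.

SQL:
SELECT a.student, b.title AS course
FROM enrollments a
INNER JOIN courses b ON a.course_id = b.id

Result:
student | course   
--------+----------
Zoe     | Networks 
Jack    | Algebra  
Dave    | Chemistry
Eli     | Calculus 
Grace   | Chemistry


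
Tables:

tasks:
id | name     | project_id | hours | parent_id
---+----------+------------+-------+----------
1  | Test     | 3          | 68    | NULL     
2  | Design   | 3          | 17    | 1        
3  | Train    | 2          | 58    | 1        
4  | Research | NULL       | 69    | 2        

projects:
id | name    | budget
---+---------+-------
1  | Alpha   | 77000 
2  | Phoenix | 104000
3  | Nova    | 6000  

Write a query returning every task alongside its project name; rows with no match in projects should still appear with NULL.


LEFT JOIN keeps every row from tasks (the left table); where project_id has no match in projects, the project columns become NULL. Walk through each task:
  - task 1 (Test): project_id=3 -> matches Nova
  - task 2 (Design): project_id=3 -> matches Nova
  - task 3 (Train): project_id=2 -> matches Phoenix
  - task 4 (Research): project_id=NULL, no match -> kept with NULL
All 4 rows appear; 1 has NULL project.

SQL:
SELECT a.name, b.name AS project
FROM tasks a
LEFT JOIN projects b ON a.project_id = b.id

Result:
name     | project
---------+--------
Test     | Nova   
Design   | Nova   
Train    | Phoenix
Research | NULL   


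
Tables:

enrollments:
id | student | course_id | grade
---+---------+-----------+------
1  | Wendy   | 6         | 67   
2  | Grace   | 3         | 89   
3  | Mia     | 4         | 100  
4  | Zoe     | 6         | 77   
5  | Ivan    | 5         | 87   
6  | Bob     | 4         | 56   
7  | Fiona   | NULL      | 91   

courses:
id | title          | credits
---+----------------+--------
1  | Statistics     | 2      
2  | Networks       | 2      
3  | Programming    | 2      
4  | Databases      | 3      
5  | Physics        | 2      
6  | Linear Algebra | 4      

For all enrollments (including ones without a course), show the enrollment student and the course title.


LEFT JOIN keeps every row from enrollments (the left table); where course_id has no match in courses, the course columns become NULL. Walk through each enrollment:
  - enrollment 1 (Wendy): course_id=6 -> matches Linear Algebra
  - enrollment 2 (Grace): course_id=3 -> matches Programming
  - enrollment 3 (Mia): course_id=4 -> matches Databases
  - enrollment 4 (Zoe): course_id=6 -> matches Linear Algebra
  - enrollment 5 (Ivan): course_id=5 -> matches Physics
  - enrollment 6 (Bob): course_id=4 -> matches Databases
  - enrollment 7 (Fiona): course_id=NULL, no match -> kept with NULL
All 7 rows appear; 1 has NULL course.

SQL:
SELECT a.student, b.title AS course
FROM enrollments a
LEFT JOIN courses b ON a.course_id = b.id

Result:
student | course        
--------+---------------
Wendy   | Linear Algebra
Grace   | Programming   
Mia     | Databases     
Zoe     | Linear Algebra
Ivan    | Physics       
Bob     | Databases     
Fiona   | NULL          


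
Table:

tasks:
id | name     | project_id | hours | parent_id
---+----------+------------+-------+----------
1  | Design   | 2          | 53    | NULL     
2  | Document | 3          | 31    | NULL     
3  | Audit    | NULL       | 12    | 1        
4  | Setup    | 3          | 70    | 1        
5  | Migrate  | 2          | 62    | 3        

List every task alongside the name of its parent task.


This is a self-join: tasks is joined to a second copy of itself, matching each row's parent_id to another row's id. Use LEFT JOIN so rows with parent_id=NULL are kept.
  - task 1 (Design): parent_id=NULL -> NULL
  - task 2 (Document): parent_id=NULL -> NULL
  - task 3 (Audit): parent_id=1 -> Design
  - task 4 (Setup): parent_id=1 -> Design
  - task 5 (Migrate): parent_id=3 -> Audit

SQL:
SELECT a.name AS item, b.name AS parent
FROM tasks a
LEFT JOIN tasks b ON a.parent_id = b.id

Result:
item     | parent
---------+-------
Design   | NULL  
Document | NULL  
Audit    | Design
Setup    | Design
Migrate  | Audit 


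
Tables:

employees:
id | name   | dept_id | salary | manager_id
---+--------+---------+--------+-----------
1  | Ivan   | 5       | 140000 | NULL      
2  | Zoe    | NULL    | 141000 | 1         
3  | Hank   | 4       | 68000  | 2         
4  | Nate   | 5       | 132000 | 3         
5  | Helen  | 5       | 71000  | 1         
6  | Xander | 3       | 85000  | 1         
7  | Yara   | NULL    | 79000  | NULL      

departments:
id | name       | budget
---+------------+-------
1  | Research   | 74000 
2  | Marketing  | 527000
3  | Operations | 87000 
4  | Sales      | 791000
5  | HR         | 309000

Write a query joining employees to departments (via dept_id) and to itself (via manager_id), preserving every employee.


Two LEFT JOINs from the same base table employees: one to departments via dept_id, one to employees itself via manager_id. Both are LEFT so every employee is preserved.
Match against departments:
  - employee 1 (Ivan): dept_id=5 -> matches HR
  - employee 2 (Zoe): dept_id=NULL, no match -> kept with NULL
  - employee 3 (Hank): dept_id=4 -> matches Sales
  - employee 4 (Nate): dept_id=5 -> matches HR
  - employee 5 (Helen): dept_id=5 -> matches HR
  - employee 6 (Xander): dept_id=3 -> matches Operations
  - employee 7 (Yara): dept_id=NULL, no match -> kept with NULL
Match against employees (self):
  - employee 1 (Ivan): manager_id=NULL -> NULL
  - employee 2 (Zoe): manager_id=1 -> Ivan
  - employee 3 (Hank): manager_id=2 -> Zoe
  - employee 4 (Nate): manager_id=3 -> Hank
  - employee 5 (Helen): manager_id=1 -> Ivan
  - employee 6 (Xander): manager_id=1 -> Ivan
  - employee 7 (Yara): manager_id=NULL -> NULL

SQL:
SELECT a.name, b.name AS department, c.name AS manager
FROM employees a
LEFT JOIN departments b ON a.dept_id = b.id
LEFT JOIN employees c ON a.manager_id = c.id

Result:
name   | department | manager
-------+------------+--------
Ivan   | HR         | NULL   
Zoe    | NULL       | Ivan   
Hank   | Sales      | Zoe    
Nate   | HR         | Hank   
Helen  | HR         | Ivan   
Xander | Operations | Ivan   
Yara   | NULL       | NULL   


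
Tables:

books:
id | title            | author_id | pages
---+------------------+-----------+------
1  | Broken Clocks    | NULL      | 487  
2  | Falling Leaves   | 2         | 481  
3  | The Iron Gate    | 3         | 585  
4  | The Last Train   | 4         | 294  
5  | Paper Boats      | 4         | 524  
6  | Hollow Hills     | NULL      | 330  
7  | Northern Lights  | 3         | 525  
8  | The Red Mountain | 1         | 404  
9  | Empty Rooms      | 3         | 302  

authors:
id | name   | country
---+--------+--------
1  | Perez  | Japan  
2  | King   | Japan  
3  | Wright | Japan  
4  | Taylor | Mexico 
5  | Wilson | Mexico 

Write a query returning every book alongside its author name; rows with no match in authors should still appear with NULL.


LEFT JOIN keeps every row from books (the left table); where author_id has no match in authors, the author columns become NULL. Walk through each book:
  - book 1 (Broken Clocks): author_id=NULL, no match -> kept with NULL
  - book 2 (Falling Leaves): author_id=2 -> matches King
  - book 3 (The Iron Gate): author_id=3 -> matches Wright
  - book 4 (The Last Train): author_id=4 -> matches Taylor
  - book 5 (Paper Boats): author_id=4 -> matches Taylor
  - book 6 (Hollow Hills): author_id=NULL, no match -> kept with NULL
  - book 7 (Northern Lights): author_id=3 -> matches Wright
  - book 8 (The Red Mountain): author_id=1 -> matches Perez
  - book 9 (Empty Rooms): author_id=3 -> matches Wright
All 9 rows appear; 2 have NULL author.

SQL:
SELECT a.title, b.name AS author
FROM books a
LEFT JOIN authors b ON a.author_id = b.id

Result:
title            | author
-----------------+-------
Broken Clocks    | NULL  
Falling Leaves   | King  
The Iron Gate    | Wright
The Last Train   | Taylor
Paper Boats      | Taylor
Hollow Hills     | NULL  
Northern Lights  | Wright
The Red Mountain | Perez 
Empty Rooms      | Wright


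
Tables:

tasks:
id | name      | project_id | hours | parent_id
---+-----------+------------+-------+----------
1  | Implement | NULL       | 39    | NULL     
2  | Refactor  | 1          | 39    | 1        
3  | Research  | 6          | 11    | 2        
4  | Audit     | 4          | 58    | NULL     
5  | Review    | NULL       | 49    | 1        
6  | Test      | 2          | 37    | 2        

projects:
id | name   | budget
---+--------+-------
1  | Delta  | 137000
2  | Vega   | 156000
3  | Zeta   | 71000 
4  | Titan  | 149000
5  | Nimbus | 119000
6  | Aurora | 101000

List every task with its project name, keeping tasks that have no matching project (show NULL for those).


LEFT JOIN keeps every row from tasks (the left table); where project_id has no match in projects, the project columns become NULL. Walk through each task:
  - task 1 (Implement): project_id=NULL, no match -> kept with NULL
  - task 2 (Refactor): project_id=1 -> matches Delta
  - task 3 (Research): project_id=6 -> matches Aurora
  - task 4 (Audit): project_id=4 -> matches Titan
  - task 5 (Review): project_id=NULL, no match -> kept with NULL
  - task 6 (Test): project_id=2 -> matches Vega
All 6 rows appear; 2 have NULL project.

SQL:
SELECT a.name, b.name AS project
FROM tasks a
LEFT JOIN projects b ON a.project_id = b.id

Result:
name      | project
----------+--------
Implement | NULL   
Refactor  | Delta  
Research  | Aurora 
Audit     | Titan  
Review    | NULL   
Test      | Vega   


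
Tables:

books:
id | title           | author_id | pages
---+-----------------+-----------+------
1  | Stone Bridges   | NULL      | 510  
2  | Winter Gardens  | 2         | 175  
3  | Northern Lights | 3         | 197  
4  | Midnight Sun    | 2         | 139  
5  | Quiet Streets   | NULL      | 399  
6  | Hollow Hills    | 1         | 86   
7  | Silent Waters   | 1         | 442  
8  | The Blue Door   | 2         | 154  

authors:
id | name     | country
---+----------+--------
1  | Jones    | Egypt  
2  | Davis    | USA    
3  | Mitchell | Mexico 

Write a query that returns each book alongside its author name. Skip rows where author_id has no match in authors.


INNER JOIN keeps only books rows whose author_id matches an id in authors. Walk through each book:
  - book 1 (Stone Bridges): author_id=NULL, no match -> dropped
  - book 2 (Winter Gardens): author_id=2 -> matches Davis
  - book 3 (Northern Lights): author_id=3 -> matches Mitchell
  - book 4 (Midnight Sun): author_id=2 -> matches Davis
  - book 5 (Quiet Streets): author_id=NULL, no match -> dropped
  - book 6 (Hollow Hills): author_id=1 -> matches Jones
  - book 7 (Silent Waters): author_id=1 -> matches Jones
  - book 8 (The Blue Door): author_id=2 -> matches Davis
So 2 of 8 rows are dropped.

SQL:
SELECT a.title, b.name AS author
FROM books a
INNER JOIN authors b ON a.author_id = b.id

Result:
title           | author  
----------------+---------
Winter Gardens  | Davis   
Northern Lights | Mitchell
Midnight Sun    | Davis   
Hollow Hills    | Jones   
Silent Waters   | Jones   
The Blue Door   | Davis   


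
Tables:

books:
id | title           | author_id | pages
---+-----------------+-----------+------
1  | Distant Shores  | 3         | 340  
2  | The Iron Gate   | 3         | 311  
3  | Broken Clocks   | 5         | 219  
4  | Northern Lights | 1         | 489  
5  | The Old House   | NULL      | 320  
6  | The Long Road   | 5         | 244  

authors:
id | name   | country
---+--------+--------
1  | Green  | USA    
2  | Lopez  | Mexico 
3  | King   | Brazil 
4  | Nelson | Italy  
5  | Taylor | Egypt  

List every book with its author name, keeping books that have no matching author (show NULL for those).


LEFT JOIN keeps every row from books (the left table); where author_id has no match in authors, the author columns become NULL. Walk through each book:
  - book 1 (Distant Shores): author_id=3 -> matches King
  - book 2 (The Iron Gate): author_id=3 -> matches King
  - book 3 (Broken Clocks): author_id=5 -> matches Taylor
  - book 4 (Northern Lights): author_id=1 -> matches Green
  - book 5 (The Old House): author_id=NULL, no match -> kept with NULL
  - book 6 (The Long Road): author_id=5 -> matches Taylor
All 6 rows appear; 1 has NULL author.

SQL:
SELECT a.title, b.name AS author
FROM books a
LEFT JOIN authors b ON a.author_id = b.id

Result:
title           | author
----------------+-------
Distant Shores  | King  
The Iron Gate   | King  
Broken Clocks   | Taylor
Northern Lights | Green 
The Old House   | NULL  
The Long Road   | Taylor


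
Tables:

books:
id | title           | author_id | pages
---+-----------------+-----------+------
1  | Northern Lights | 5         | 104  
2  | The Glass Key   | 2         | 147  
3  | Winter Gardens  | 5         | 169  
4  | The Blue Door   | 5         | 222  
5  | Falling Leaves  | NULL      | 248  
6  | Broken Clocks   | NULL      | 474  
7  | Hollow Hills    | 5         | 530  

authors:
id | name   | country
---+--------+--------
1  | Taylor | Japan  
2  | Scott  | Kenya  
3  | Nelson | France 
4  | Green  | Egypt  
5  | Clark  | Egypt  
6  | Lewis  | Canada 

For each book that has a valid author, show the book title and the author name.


INNER JOIN keeps only books rows whose author_id matches an id in authors. Walk through each book:
  - book 1 (Northern Lights): author_id=5 -> matches Clark
  - book 2 (The Glass Key): author_id=2 -> matches Scott
  - book 3 (Winter Gardens): author_id=5 -> matches Clark
  - book 4 (The Blue Door): author_id=5 -> matches Clark
  - book 5 (Falling Leaves): author_id=NULL, no match -> dropped
  - book 6 (Broken Clocks): author_id=NULL, no match -> dropped
  - book 7 (Hollow Hills): author_id=5 -> matches Clark
So 2 of 7 rows are dropped.

SQL:
SELECT a.title, b.name AS author
FROM books a
INNER JOIN authors b ON a.author_id = b.id

Result:
title           | author
----------------+-------
Northern Lights | Clark 
The Glass Key   | Scott 
Winter Gardens  | Clark 
The Blue Door   | Clark 
Hollow Hills    | Clark 


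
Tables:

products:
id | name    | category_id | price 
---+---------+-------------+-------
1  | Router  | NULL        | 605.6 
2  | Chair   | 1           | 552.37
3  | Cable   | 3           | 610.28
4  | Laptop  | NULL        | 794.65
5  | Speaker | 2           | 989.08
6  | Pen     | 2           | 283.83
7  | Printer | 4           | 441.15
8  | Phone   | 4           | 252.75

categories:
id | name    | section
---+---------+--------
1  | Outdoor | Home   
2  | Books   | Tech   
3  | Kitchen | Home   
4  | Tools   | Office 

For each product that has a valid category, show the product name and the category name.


INNER JOIN keeps only products rows whose category_id matches an id in categories. Walk through each product:
  - product 1 (Router): category_id=NULL, no match -> dropped
  - product 2 (Chair): category_id=1 -> matches Outdoor
  - product 3 (Cable): category_id=3 -> matches Kitchen
  - product 4 (Laptop): category_id=NULL, no match -> dropped
  - product 5 (Speaker): category_id=2 -> matches Books
  - product 6 (Pen): category_id=2 -> matches Books
  - product 7 (Printer): category_id=4 -> matches Tools
  - product 8 (Phone): category_id=4 -> matches Tools
So 2 of 8 rows are dropped.

SQL:
SELECT a.name, b.name AS category
FROM products a
INNER JOIN categories b ON a.category_id = b.id

Result:
name    | category
--------+---------
Chair   | Outdoor 
Cable   | Kitchen 
Speaker | Books   
Pen     | Books   
Printer | Tools   
Phone   | Tools   


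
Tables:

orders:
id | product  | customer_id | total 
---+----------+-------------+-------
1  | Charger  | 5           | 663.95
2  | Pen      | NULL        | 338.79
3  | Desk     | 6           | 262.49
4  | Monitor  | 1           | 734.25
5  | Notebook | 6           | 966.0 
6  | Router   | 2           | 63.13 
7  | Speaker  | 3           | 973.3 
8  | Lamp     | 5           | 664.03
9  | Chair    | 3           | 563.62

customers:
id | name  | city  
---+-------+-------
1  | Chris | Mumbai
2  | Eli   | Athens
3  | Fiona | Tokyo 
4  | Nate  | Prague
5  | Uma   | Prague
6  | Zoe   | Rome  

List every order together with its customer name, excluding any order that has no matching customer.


INNER JOIN keeps only orders rows whose customer_id matches an id in customers. Walk through each order:
  - order 1 (Charger): customer_id=5 -> matches Uma
  - order 2 (Pen): customer_id=NULL, no match -> dropped
  - order 3 (Desk): customer_id=6 -> matches Zoe
  - order 4 (Monitor): customer_id=1 -> matches Chris
  - order 5 (Notebook): customer_id=6 -> matches Zoe
  - order 6 (Router): customer_id=2 -> matches Eli
  - order 7 (Speaker): customer_id=3 -> matches Fiona
  - order 8 (Lamp): customer_id=5 -> matches Uma
  - order 9 (Chair): customer_id=3 -> matches Fiona
So 1 of 9 rows is dropped.

SQL:
SELECT a.product, b.name AS customer
FROM orders a
INNER JOIN customers b ON a.customer_id = b.id

Result:
product  | customer
---------+---------
Charger  | Uma     
Desk     | Zoe     
Monitor  | Chris   
Notebook | Zoe     
Router   | Eli     
Speaker  | Fiona   
Lamp     | Uma     
Chair    | Fiona   


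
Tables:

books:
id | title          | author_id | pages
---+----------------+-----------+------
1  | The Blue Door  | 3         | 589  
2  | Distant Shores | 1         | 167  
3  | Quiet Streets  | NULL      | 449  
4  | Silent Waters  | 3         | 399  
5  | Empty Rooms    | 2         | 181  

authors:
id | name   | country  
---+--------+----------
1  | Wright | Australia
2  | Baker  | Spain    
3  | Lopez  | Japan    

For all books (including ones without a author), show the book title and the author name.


LEFT JOIN keeps every row from books (the left table); where author_id has no match in authors, the author columns become NULL. Walk through each book:
  - book 1 (The Blue Door): author_id=3 -> matches Lopez
  - book 2 (Distant Shores): author_id=1 -> matches Wright
  - book 3 (Quiet Streets): author_id=NULL, no match -> kept with NULL
  - book 4 (Silent Waters): author_id=3 -> matches Lopez
  - book 5 (Empty Rooms): author_id=2 -> matches Baker
All 5 rows appear; 1 has NULL author.

SQL:
SELECT a.title, b.name AS author
FROM books a
LEFT JOIN authors b ON a.author_id = b.id

Result:
title          | author
---------------+-------
The Blue Door  | Lopez 
Distant Shores | Wright
Quiet Streets  | NULL  
Silent Waters  | Lopez 
Empty Rooms    | Baker 


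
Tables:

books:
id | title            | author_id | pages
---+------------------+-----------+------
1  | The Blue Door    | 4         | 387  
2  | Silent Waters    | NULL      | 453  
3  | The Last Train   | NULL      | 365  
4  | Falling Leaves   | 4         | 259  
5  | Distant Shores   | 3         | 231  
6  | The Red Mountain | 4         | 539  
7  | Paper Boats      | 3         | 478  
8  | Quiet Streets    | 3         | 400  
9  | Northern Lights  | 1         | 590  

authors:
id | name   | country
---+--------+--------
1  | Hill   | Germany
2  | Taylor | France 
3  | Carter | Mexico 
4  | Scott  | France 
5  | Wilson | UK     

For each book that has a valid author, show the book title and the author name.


INNER JOIN keeps only books rows whose author_id matches an id in authors. Walk through each book:
  - book 1 (The Blue Door): author_id=4 -> matches Scott
  - book 2 (Silent Waters): author_id=NULL, no match -> dropped
  - book 3 (The Last Train): author_id=NULL, no match -> dropped
  - book 4 (Falling Leaves): author_id=4 -> matches Scott
  - book 5 (Distant Shores): author_id=3 -> matches Carter
  - book 6 (The Red Mountain): author_id=4 -> matches Scott
  - book 7 (Paper Boats): author_id=3 -> matches Carter
  - book 8 (Quiet Streets): author_id=3 -> matches Carter
  - book 9 (Northern Lights): author_id=1 -> matches Hill
So 2 of 9 rows are dropped.

SQL:
SELECT a.title, b.name AS author
FROM books a
INNER JOIN authors b ON a.author_id = b.id

Result:
title            | author
-----------------+-------
The Blue Door    | Scott 
Falling Leaves   | Scott 
Distant Shores   | Carter
The Red Mountain | Scott 
Paper Boats      | Carter
Quiet Streets    | Carter
Northern Lights  | Hill  
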